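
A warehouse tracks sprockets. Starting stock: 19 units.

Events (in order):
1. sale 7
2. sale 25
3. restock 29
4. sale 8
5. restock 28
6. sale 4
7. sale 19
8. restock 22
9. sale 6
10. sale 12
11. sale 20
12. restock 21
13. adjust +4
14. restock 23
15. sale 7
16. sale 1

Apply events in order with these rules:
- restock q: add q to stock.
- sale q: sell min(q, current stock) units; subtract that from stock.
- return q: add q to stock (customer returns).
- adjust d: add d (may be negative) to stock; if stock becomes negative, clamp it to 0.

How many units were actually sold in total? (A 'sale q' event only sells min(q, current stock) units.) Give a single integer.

Answer: 96

Derivation:
Processing events:
Start: stock = 19
  Event 1 (sale 7): sell min(7,19)=7. stock: 19 - 7 = 12. total_sold = 7
  Event 2 (sale 25): sell min(25,12)=12. stock: 12 - 12 = 0. total_sold = 19
  Event 3 (restock 29): 0 + 29 = 29
  Event 4 (sale 8): sell min(8,29)=8. stock: 29 - 8 = 21. total_sold = 27
  Event 5 (restock 28): 21 + 28 = 49
  Event 6 (sale 4): sell min(4,49)=4. stock: 49 - 4 = 45. total_sold = 31
  Event 7 (sale 19): sell min(19,45)=19. stock: 45 - 19 = 26. total_sold = 50
  Event 8 (restock 22): 26 + 22 = 48
  Event 9 (sale 6): sell min(6,48)=6. stock: 48 - 6 = 42. total_sold = 56
  Event 10 (sale 12): sell min(12,42)=12. stock: 42 - 12 = 30. total_sold = 68
  Event 11 (sale 20): sell min(20,30)=20. stock: 30 - 20 = 10. total_sold = 88
  Event 12 (restock 21): 10 + 21 = 31
  Event 13 (adjust +4): 31 + 4 = 35
  Event 14 (restock 23): 35 + 23 = 58
  Event 15 (sale 7): sell min(7,58)=7. stock: 58 - 7 = 51. total_sold = 95
  Event 16 (sale 1): sell min(1,51)=1. stock: 51 - 1 = 50. total_sold = 96
Final: stock = 50, total_sold = 96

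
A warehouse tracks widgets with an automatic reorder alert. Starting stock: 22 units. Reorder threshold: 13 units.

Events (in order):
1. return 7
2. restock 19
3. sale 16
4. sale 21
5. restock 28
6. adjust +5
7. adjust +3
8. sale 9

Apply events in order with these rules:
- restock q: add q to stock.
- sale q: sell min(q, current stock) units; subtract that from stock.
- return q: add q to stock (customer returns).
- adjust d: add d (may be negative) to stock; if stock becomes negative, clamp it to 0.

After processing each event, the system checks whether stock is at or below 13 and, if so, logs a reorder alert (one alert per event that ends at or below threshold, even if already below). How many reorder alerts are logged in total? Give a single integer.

Answer: 1

Derivation:
Processing events:
Start: stock = 22
  Event 1 (return 7): 22 + 7 = 29
  Event 2 (restock 19): 29 + 19 = 48
  Event 3 (sale 16): sell min(16,48)=16. stock: 48 - 16 = 32. total_sold = 16
  Event 4 (sale 21): sell min(21,32)=21. stock: 32 - 21 = 11. total_sold = 37
  Event 5 (restock 28): 11 + 28 = 39
  Event 6 (adjust +5): 39 + 5 = 44
  Event 7 (adjust +3): 44 + 3 = 47
  Event 8 (sale 9): sell min(9,47)=9. stock: 47 - 9 = 38. total_sold = 46
Final: stock = 38, total_sold = 46

Checking against threshold 13:
  After event 1: stock=29 > 13
  After event 2: stock=48 > 13
  After event 3: stock=32 > 13
  After event 4: stock=11 <= 13 -> ALERT
  After event 5: stock=39 > 13
  After event 6: stock=44 > 13
  After event 7: stock=47 > 13
  After event 8: stock=38 > 13
Alert events: [4]. Count = 1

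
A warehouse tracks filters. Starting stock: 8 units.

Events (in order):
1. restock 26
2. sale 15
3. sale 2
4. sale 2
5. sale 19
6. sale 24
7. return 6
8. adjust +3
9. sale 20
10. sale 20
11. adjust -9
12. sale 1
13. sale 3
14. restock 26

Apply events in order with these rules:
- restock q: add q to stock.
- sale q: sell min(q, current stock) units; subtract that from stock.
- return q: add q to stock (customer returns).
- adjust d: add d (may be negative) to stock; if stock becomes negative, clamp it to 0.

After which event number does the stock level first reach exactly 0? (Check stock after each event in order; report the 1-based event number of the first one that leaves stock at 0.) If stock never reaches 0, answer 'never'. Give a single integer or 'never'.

Processing events:
Start: stock = 8
  Event 1 (restock 26): 8 + 26 = 34
  Event 2 (sale 15): sell min(15,34)=15. stock: 34 - 15 = 19. total_sold = 15
  Event 3 (sale 2): sell min(2,19)=2. stock: 19 - 2 = 17. total_sold = 17
  Event 4 (sale 2): sell min(2,17)=2. stock: 17 - 2 = 15. total_sold = 19
  Event 5 (sale 19): sell min(19,15)=15. stock: 15 - 15 = 0. total_sold = 34
  Event 6 (sale 24): sell min(24,0)=0. stock: 0 - 0 = 0. total_sold = 34
  Event 7 (return 6): 0 + 6 = 6
  Event 8 (adjust +3): 6 + 3 = 9
  Event 9 (sale 20): sell min(20,9)=9. stock: 9 - 9 = 0. total_sold = 43
  Event 10 (sale 20): sell min(20,0)=0. stock: 0 - 0 = 0. total_sold = 43
  Event 11 (adjust -9): 0 + -9 = 0 (clamped to 0)
  Event 12 (sale 1): sell min(1,0)=0. stock: 0 - 0 = 0. total_sold = 43
  Event 13 (sale 3): sell min(3,0)=0. stock: 0 - 0 = 0. total_sold = 43
  Event 14 (restock 26): 0 + 26 = 26
Final: stock = 26, total_sold = 43

First zero at event 5.

Answer: 5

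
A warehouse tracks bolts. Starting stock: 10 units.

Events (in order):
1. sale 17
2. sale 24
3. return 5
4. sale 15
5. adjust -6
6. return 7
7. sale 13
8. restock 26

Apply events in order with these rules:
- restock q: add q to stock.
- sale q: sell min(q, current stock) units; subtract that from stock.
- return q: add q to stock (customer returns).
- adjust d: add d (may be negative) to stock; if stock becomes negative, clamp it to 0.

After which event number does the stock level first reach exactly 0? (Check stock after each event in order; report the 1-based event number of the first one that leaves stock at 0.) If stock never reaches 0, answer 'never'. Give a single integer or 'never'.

Processing events:
Start: stock = 10
  Event 1 (sale 17): sell min(17,10)=10. stock: 10 - 10 = 0. total_sold = 10
  Event 2 (sale 24): sell min(24,0)=0. stock: 0 - 0 = 0. total_sold = 10
  Event 3 (return 5): 0 + 5 = 5
  Event 4 (sale 15): sell min(15,5)=5. stock: 5 - 5 = 0. total_sold = 15
  Event 5 (adjust -6): 0 + -6 = 0 (clamped to 0)
  Event 6 (return 7): 0 + 7 = 7
  Event 7 (sale 13): sell min(13,7)=7. stock: 7 - 7 = 0. total_sold = 22
  Event 8 (restock 26): 0 + 26 = 26
Final: stock = 26, total_sold = 22

First zero at event 1.

Answer: 1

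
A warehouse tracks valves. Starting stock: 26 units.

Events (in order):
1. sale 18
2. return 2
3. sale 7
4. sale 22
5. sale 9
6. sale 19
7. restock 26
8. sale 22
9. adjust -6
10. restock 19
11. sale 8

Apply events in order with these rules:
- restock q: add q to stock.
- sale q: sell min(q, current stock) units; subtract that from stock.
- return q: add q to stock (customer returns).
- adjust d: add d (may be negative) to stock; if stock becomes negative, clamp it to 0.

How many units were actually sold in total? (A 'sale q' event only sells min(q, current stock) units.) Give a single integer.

Processing events:
Start: stock = 26
  Event 1 (sale 18): sell min(18,26)=18. stock: 26 - 18 = 8. total_sold = 18
  Event 2 (return 2): 8 + 2 = 10
  Event 3 (sale 7): sell min(7,10)=7. stock: 10 - 7 = 3. total_sold = 25
  Event 4 (sale 22): sell min(22,3)=3. stock: 3 - 3 = 0. total_sold = 28
  Event 5 (sale 9): sell min(9,0)=0. stock: 0 - 0 = 0. total_sold = 28
  Event 6 (sale 19): sell min(19,0)=0. stock: 0 - 0 = 0. total_sold = 28
  Event 7 (restock 26): 0 + 26 = 26
  Event 8 (sale 22): sell min(22,26)=22. stock: 26 - 22 = 4. total_sold = 50
  Event 9 (adjust -6): 4 + -6 = 0 (clamped to 0)
  Event 10 (restock 19): 0 + 19 = 19
  Event 11 (sale 8): sell min(8,19)=8. stock: 19 - 8 = 11. total_sold = 58
Final: stock = 11, total_sold = 58

Answer: 58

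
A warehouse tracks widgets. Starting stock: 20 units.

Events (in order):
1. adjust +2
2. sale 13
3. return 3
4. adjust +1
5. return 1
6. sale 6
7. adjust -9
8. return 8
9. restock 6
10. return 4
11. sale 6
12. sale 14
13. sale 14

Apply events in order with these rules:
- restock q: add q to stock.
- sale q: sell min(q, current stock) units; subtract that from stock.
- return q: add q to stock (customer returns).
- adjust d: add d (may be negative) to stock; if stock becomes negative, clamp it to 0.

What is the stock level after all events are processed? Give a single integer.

Answer: 0

Derivation:
Processing events:
Start: stock = 20
  Event 1 (adjust +2): 20 + 2 = 22
  Event 2 (sale 13): sell min(13,22)=13. stock: 22 - 13 = 9. total_sold = 13
  Event 3 (return 3): 9 + 3 = 12
  Event 4 (adjust +1): 12 + 1 = 13
  Event 5 (return 1): 13 + 1 = 14
  Event 6 (sale 6): sell min(6,14)=6. stock: 14 - 6 = 8. total_sold = 19
  Event 7 (adjust -9): 8 + -9 = 0 (clamped to 0)
  Event 8 (return 8): 0 + 8 = 8
  Event 9 (restock 6): 8 + 6 = 14
  Event 10 (return 4): 14 + 4 = 18
  Event 11 (sale 6): sell min(6,18)=6. stock: 18 - 6 = 12. total_sold = 25
  Event 12 (sale 14): sell min(14,12)=12. stock: 12 - 12 = 0. total_sold = 37
  Event 13 (sale 14): sell min(14,0)=0. stock: 0 - 0 = 0. total_sold = 37
Final: stock = 0, total_sold = 37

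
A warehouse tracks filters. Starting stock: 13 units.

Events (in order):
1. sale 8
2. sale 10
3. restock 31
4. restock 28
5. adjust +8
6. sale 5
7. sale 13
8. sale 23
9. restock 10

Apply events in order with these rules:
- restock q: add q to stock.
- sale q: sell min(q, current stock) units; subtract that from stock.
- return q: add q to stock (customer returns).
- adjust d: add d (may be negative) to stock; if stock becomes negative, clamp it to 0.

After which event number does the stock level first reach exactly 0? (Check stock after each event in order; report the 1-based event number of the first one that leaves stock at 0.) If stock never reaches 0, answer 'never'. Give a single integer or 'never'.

Processing events:
Start: stock = 13
  Event 1 (sale 8): sell min(8,13)=8. stock: 13 - 8 = 5. total_sold = 8
  Event 2 (sale 10): sell min(10,5)=5. stock: 5 - 5 = 0. total_sold = 13
  Event 3 (restock 31): 0 + 31 = 31
  Event 4 (restock 28): 31 + 28 = 59
  Event 5 (adjust +8): 59 + 8 = 67
  Event 6 (sale 5): sell min(5,67)=5. stock: 67 - 5 = 62. total_sold = 18
  Event 7 (sale 13): sell min(13,62)=13. stock: 62 - 13 = 49. total_sold = 31
  Event 8 (sale 23): sell min(23,49)=23. stock: 49 - 23 = 26. total_sold = 54
  Event 9 (restock 10): 26 + 10 = 36
Final: stock = 36, total_sold = 54

First zero at event 2.

Answer: 2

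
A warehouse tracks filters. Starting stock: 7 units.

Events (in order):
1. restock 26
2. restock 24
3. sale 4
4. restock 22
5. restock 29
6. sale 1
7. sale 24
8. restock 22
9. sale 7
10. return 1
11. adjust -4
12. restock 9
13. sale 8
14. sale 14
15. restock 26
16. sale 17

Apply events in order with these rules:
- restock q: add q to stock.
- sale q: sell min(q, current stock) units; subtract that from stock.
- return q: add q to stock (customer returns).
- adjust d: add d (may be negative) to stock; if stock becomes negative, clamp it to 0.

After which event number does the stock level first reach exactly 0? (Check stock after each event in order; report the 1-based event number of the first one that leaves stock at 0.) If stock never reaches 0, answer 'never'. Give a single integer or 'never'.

Processing events:
Start: stock = 7
  Event 1 (restock 26): 7 + 26 = 33
  Event 2 (restock 24): 33 + 24 = 57
  Event 3 (sale 4): sell min(4,57)=4. stock: 57 - 4 = 53. total_sold = 4
  Event 4 (restock 22): 53 + 22 = 75
  Event 5 (restock 29): 75 + 29 = 104
  Event 6 (sale 1): sell min(1,104)=1. stock: 104 - 1 = 103. total_sold = 5
  Event 7 (sale 24): sell min(24,103)=24. stock: 103 - 24 = 79. total_sold = 29
  Event 8 (restock 22): 79 + 22 = 101
  Event 9 (sale 7): sell min(7,101)=7. stock: 101 - 7 = 94. total_sold = 36
  Event 10 (return 1): 94 + 1 = 95
  Event 11 (adjust -4): 95 + -4 = 91
  Event 12 (restock 9): 91 + 9 = 100
  Event 13 (sale 8): sell min(8,100)=8. stock: 100 - 8 = 92. total_sold = 44
  Event 14 (sale 14): sell min(14,92)=14. stock: 92 - 14 = 78. total_sold = 58
  Event 15 (restock 26): 78 + 26 = 104
  Event 16 (sale 17): sell min(17,104)=17. stock: 104 - 17 = 87. total_sold = 75
Final: stock = 87, total_sold = 75

Stock never reaches 0.

Answer: never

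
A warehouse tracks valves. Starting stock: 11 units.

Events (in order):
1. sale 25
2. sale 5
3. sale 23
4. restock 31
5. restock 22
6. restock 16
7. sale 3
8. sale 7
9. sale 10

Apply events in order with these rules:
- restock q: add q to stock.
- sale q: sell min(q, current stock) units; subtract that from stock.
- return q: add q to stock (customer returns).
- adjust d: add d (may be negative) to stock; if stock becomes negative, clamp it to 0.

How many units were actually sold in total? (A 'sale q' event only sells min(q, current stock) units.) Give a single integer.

Processing events:
Start: stock = 11
  Event 1 (sale 25): sell min(25,11)=11. stock: 11 - 11 = 0. total_sold = 11
  Event 2 (sale 5): sell min(5,0)=0. stock: 0 - 0 = 0. total_sold = 11
  Event 3 (sale 23): sell min(23,0)=0. stock: 0 - 0 = 0. total_sold = 11
  Event 4 (restock 31): 0 + 31 = 31
  Event 5 (restock 22): 31 + 22 = 53
  Event 6 (restock 16): 53 + 16 = 69
  Event 7 (sale 3): sell min(3,69)=3. stock: 69 - 3 = 66. total_sold = 14
  Event 8 (sale 7): sell min(7,66)=7. stock: 66 - 7 = 59. total_sold = 21
  Event 9 (sale 10): sell min(10,59)=10. stock: 59 - 10 = 49. total_sold = 31
Final: stock = 49, total_sold = 31

Answer: 31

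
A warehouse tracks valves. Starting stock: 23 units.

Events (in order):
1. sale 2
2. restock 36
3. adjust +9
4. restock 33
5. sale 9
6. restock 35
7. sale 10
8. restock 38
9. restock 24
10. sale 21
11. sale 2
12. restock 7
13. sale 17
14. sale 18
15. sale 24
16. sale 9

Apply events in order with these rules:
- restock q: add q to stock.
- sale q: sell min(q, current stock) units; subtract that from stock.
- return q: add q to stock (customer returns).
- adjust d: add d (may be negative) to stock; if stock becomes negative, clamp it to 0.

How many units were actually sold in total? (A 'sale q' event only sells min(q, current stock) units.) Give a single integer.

Answer: 112

Derivation:
Processing events:
Start: stock = 23
  Event 1 (sale 2): sell min(2,23)=2. stock: 23 - 2 = 21. total_sold = 2
  Event 2 (restock 36): 21 + 36 = 57
  Event 3 (adjust +9): 57 + 9 = 66
  Event 4 (restock 33): 66 + 33 = 99
  Event 5 (sale 9): sell min(9,99)=9. stock: 99 - 9 = 90. total_sold = 11
  Event 6 (restock 35): 90 + 35 = 125
  Event 7 (sale 10): sell min(10,125)=10. stock: 125 - 10 = 115. total_sold = 21
  Event 8 (restock 38): 115 + 38 = 153
  Event 9 (restock 24): 153 + 24 = 177
  Event 10 (sale 21): sell min(21,177)=21. stock: 177 - 21 = 156. total_sold = 42
  Event 11 (sale 2): sell min(2,156)=2. stock: 156 - 2 = 154. total_sold = 44
  Event 12 (restock 7): 154 + 7 = 161
  Event 13 (sale 17): sell min(17,161)=17. stock: 161 - 17 = 144. total_sold = 61
  Event 14 (sale 18): sell min(18,144)=18. stock: 144 - 18 = 126. total_sold = 79
  Event 15 (sale 24): sell min(24,126)=24. stock: 126 - 24 = 102. total_sold = 103
  Event 16 (sale 9): sell min(9,102)=9. stock: 102 - 9 = 93. total_sold = 112
Final: stock = 93, total_sold = 112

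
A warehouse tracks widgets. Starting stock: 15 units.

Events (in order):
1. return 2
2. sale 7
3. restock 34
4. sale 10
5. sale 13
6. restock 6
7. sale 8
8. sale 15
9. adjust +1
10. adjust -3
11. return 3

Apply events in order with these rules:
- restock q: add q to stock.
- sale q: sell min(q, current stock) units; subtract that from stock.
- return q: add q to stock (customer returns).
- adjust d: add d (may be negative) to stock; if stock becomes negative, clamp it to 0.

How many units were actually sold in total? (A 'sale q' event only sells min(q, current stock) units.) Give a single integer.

Answer: 53

Derivation:
Processing events:
Start: stock = 15
  Event 1 (return 2): 15 + 2 = 17
  Event 2 (sale 7): sell min(7,17)=7. stock: 17 - 7 = 10. total_sold = 7
  Event 3 (restock 34): 10 + 34 = 44
  Event 4 (sale 10): sell min(10,44)=10. stock: 44 - 10 = 34. total_sold = 17
  Event 5 (sale 13): sell min(13,34)=13. stock: 34 - 13 = 21. total_sold = 30
  Event 6 (restock 6): 21 + 6 = 27
  Event 7 (sale 8): sell min(8,27)=8. stock: 27 - 8 = 19. total_sold = 38
  Event 8 (sale 15): sell min(15,19)=15. stock: 19 - 15 = 4. total_sold = 53
  Event 9 (adjust +1): 4 + 1 = 5
  Event 10 (adjust -3): 5 + -3 = 2
  Event 11 (return 3): 2 + 3 = 5
Final: stock = 5, total_sold = 53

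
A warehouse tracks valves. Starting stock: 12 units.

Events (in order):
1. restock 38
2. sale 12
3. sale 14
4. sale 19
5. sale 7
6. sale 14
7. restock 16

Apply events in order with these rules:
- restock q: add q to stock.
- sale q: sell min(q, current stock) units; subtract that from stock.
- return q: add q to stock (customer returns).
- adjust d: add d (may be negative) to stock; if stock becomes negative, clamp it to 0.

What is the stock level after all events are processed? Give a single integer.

Answer: 16

Derivation:
Processing events:
Start: stock = 12
  Event 1 (restock 38): 12 + 38 = 50
  Event 2 (sale 12): sell min(12,50)=12. stock: 50 - 12 = 38. total_sold = 12
  Event 3 (sale 14): sell min(14,38)=14. stock: 38 - 14 = 24. total_sold = 26
  Event 4 (sale 19): sell min(19,24)=19. stock: 24 - 19 = 5. total_sold = 45
  Event 5 (sale 7): sell min(7,5)=5. stock: 5 - 5 = 0. total_sold = 50
  Event 6 (sale 14): sell min(14,0)=0. stock: 0 - 0 = 0. total_sold = 50
  Event 7 (restock 16): 0 + 16 = 16
Final: stock = 16, total_sold = 50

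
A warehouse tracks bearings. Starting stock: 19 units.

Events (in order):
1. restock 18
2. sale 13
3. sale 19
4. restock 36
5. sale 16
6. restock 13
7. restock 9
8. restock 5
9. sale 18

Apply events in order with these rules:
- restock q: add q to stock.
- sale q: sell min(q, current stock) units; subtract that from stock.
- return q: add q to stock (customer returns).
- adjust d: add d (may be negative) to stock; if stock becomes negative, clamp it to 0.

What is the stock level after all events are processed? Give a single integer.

Answer: 34

Derivation:
Processing events:
Start: stock = 19
  Event 1 (restock 18): 19 + 18 = 37
  Event 2 (sale 13): sell min(13,37)=13. stock: 37 - 13 = 24. total_sold = 13
  Event 3 (sale 19): sell min(19,24)=19. stock: 24 - 19 = 5. total_sold = 32
  Event 4 (restock 36): 5 + 36 = 41
  Event 5 (sale 16): sell min(16,41)=16. stock: 41 - 16 = 25. total_sold = 48
  Event 6 (restock 13): 25 + 13 = 38
  Event 7 (restock 9): 38 + 9 = 47
  Event 8 (restock 5): 47 + 5 = 52
  Event 9 (sale 18): sell min(18,52)=18. stock: 52 - 18 = 34. total_sold = 66
Final: stock = 34, total_sold = 66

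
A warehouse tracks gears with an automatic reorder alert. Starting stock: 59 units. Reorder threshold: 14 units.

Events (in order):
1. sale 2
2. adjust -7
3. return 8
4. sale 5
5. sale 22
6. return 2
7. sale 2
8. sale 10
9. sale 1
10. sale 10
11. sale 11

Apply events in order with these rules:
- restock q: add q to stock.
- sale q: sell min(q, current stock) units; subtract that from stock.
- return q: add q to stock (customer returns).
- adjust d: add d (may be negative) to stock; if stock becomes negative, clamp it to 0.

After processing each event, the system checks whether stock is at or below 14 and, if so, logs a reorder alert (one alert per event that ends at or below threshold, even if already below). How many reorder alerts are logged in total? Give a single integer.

Answer: 2

Derivation:
Processing events:
Start: stock = 59
  Event 1 (sale 2): sell min(2,59)=2. stock: 59 - 2 = 57. total_sold = 2
  Event 2 (adjust -7): 57 + -7 = 50
  Event 3 (return 8): 50 + 8 = 58
  Event 4 (sale 5): sell min(5,58)=5. stock: 58 - 5 = 53. total_sold = 7
  Event 5 (sale 22): sell min(22,53)=22. stock: 53 - 22 = 31. total_sold = 29
  Event 6 (return 2): 31 + 2 = 33
  Event 7 (sale 2): sell min(2,33)=2. stock: 33 - 2 = 31. total_sold = 31
  Event 8 (sale 10): sell min(10,31)=10. stock: 31 - 10 = 21. total_sold = 41
  Event 9 (sale 1): sell min(1,21)=1. stock: 21 - 1 = 20. total_sold = 42
  Event 10 (sale 10): sell min(10,20)=10. stock: 20 - 10 = 10. total_sold = 52
  Event 11 (sale 11): sell min(11,10)=10. stock: 10 - 10 = 0. total_sold = 62
Final: stock = 0, total_sold = 62

Checking against threshold 14:
  After event 1: stock=57 > 14
  After event 2: stock=50 > 14
  After event 3: stock=58 > 14
  After event 4: stock=53 > 14
  After event 5: stock=31 > 14
  After event 6: stock=33 > 14
  After event 7: stock=31 > 14
  After event 8: stock=21 > 14
  After event 9: stock=20 > 14
  After event 10: stock=10 <= 14 -> ALERT
  After event 11: stock=0 <= 14 -> ALERT
Alert events: [10, 11]. Count = 2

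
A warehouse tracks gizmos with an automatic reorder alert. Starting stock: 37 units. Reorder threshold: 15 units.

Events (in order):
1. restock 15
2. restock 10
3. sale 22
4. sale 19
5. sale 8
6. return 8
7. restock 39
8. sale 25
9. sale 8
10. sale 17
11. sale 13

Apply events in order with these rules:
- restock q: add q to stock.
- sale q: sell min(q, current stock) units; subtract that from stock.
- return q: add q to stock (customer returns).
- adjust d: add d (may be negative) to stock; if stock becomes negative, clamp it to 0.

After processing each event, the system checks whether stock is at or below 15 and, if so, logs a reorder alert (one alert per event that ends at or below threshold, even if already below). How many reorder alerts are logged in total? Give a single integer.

Answer: 3

Derivation:
Processing events:
Start: stock = 37
  Event 1 (restock 15): 37 + 15 = 52
  Event 2 (restock 10): 52 + 10 = 62
  Event 3 (sale 22): sell min(22,62)=22. stock: 62 - 22 = 40. total_sold = 22
  Event 4 (sale 19): sell min(19,40)=19. stock: 40 - 19 = 21. total_sold = 41
  Event 5 (sale 8): sell min(8,21)=8. stock: 21 - 8 = 13. total_sold = 49
  Event 6 (return 8): 13 + 8 = 21
  Event 7 (restock 39): 21 + 39 = 60
  Event 8 (sale 25): sell min(25,60)=25. stock: 60 - 25 = 35. total_sold = 74
  Event 9 (sale 8): sell min(8,35)=8. stock: 35 - 8 = 27. total_sold = 82
  Event 10 (sale 17): sell min(17,27)=17. stock: 27 - 17 = 10. total_sold = 99
  Event 11 (sale 13): sell min(13,10)=10. stock: 10 - 10 = 0. total_sold = 109
Final: stock = 0, total_sold = 109

Checking against threshold 15:
  After event 1: stock=52 > 15
  After event 2: stock=62 > 15
  After event 3: stock=40 > 15
  After event 4: stock=21 > 15
  After event 5: stock=13 <= 15 -> ALERT
  After event 6: stock=21 > 15
  After event 7: stock=60 > 15
  After event 8: stock=35 > 15
  After event 9: stock=27 > 15
  After event 10: stock=10 <= 15 -> ALERT
  After event 11: stock=0 <= 15 -> ALERT
Alert events: [5, 10, 11]. Count = 3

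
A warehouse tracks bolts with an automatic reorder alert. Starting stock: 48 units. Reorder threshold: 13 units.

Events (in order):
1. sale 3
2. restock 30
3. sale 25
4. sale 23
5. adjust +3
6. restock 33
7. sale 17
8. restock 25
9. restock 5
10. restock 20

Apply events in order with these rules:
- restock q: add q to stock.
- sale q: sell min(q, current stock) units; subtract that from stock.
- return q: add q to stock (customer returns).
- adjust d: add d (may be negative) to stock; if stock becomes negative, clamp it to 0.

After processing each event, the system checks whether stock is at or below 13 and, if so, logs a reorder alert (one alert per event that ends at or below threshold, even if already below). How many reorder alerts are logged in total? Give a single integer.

Processing events:
Start: stock = 48
  Event 1 (sale 3): sell min(3,48)=3. stock: 48 - 3 = 45. total_sold = 3
  Event 2 (restock 30): 45 + 30 = 75
  Event 3 (sale 25): sell min(25,75)=25. stock: 75 - 25 = 50. total_sold = 28
  Event 4 (sale 23): sell min(23,50)=23. stock: 50 - 23 = 27. total_sold = 51
  Event 5 (adjust +3): 27 + 3 = 30
  Event 6 (restock 33): 30 + 33 = 63
  Event 7 (sale 17): sell min(17,63)=17. stock: 63 - 17 = 46. total_sold = 68
  Event 8 (restock 25): 46 + 25 = 71
  Event 9 (restock 5): 71 + 5 = 76
  Event 10 (restock 20): 76 + 20 = 96
Final: stock = 96, total_sold = 68

Checking against threshold 13:
  After event 1: stock=45 > 13
  After event 2: stock=75 > 13
  After event 3: stock=50 > 13
  After event 4: stock=27 > 13
  After event 5: stock=30 > 13
  After event 6: stock=63 > 13
  After event 7: stock=46 > 13
  After event 8: stock=71 > 13
  After event 9: stock=76 > 13
  After event 10: stock=96 > 13
Alert events: []. Count = 0

Answer: 0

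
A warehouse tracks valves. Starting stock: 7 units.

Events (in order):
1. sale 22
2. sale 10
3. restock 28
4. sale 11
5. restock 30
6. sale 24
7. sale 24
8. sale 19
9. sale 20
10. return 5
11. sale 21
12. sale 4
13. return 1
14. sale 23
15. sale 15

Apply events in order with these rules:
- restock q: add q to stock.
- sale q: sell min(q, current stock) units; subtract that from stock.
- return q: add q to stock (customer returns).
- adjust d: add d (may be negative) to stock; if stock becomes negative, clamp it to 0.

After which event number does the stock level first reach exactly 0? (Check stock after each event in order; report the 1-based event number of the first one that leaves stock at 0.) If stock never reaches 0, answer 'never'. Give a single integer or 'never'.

Processing events:
Start: stock = 7
  Event 1 (sale 22): sell min(22,7)=7. stock: 7 - 7 = 0. total_sold = 7
  Event 2 (sale 10): sell min(10,0)=0. stock: 0 - 0 = 0. total_sold = 7
  Event 3 (restock 28): 0 + 28 = 28
  Event 4 (sale 11): sell min(11,28)=11. stock: 28 - 11 = 17. total_sold = 18
  Event 5 (restock 30): 17 + 30 = 47
  Event 6 (sale 24): sell min(24,47)=24. stock: 47 - 24 = 23. total_sold = 42
  Event 7 (sale 24): sell min(24,23)=23. stock: 23 - 23 = 0. total_sold = 65
  Event 8 (sale 19): sell min(19,0)=0. stock: 0 - 0 = 0. total_sold = 65
  Event 9 (sale 20): sell min(20,0)=0. stock: 0 - 0 = 0. total_sold = 65
  Event 10 (return 5): 0 + 5 = 5
  Event 11 (sale 21): sell min(21,5)=5. stock: 5 - 5 = 0. total_sold = 70
  Event 12 (sale 4): sell min(4,0)=0. stock: 0 - 0 = 0. total_sold = 70
  Event 13 (return 1): 0 + 1 = 1
  Event 14 (sale 23): sell min(23,1)=1. stock: 1 - 1 = 0. total_sold = 71
  Event 15 (sale 15): sell min(15,0)=0. stock: 0 - 0 = 0. total_sold = 71
Final: stock = 0, total_sold = 71

First zero at event 1.

Answer: 1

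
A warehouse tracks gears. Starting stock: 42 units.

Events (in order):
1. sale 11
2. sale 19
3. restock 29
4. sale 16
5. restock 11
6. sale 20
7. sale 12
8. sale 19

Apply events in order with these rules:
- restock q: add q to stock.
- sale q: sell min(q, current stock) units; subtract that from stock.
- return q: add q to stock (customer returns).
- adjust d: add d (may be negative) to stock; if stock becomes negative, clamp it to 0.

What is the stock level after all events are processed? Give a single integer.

Processing events:
Start: stock = 42
  Event 1 (sale 11): sell min(11,42)=11. stock: 42 - 11 = 31. total_sold = 11
  Event 2 (sale 19): sell min(19,31)=19. stock: 31 - 19 = 12. total_sold = 30
  Event 3 (restock 29): 12 + 29 = 41
  Event 4 (sale 16): sell min(16,41)=16. stock: 41 - 16 = 25. total_sold = 46
  Event 5 (restock 11): 25 + 11 = 36
  Event 6 (sale 20): sell min(20,36)=20. stock: 36 - 20 = 16. total_sold = 66
  Event 7 (sale 12): sell min(12,16)=12. stock: 16 - 12 = 4. total_sold = 78
  Event 8 (sale 19): sell min(19,4)=4. stock: 4 - 4 = 0. total_sold = 82
Final: stock = 0, total_sold = 82

Answer: 0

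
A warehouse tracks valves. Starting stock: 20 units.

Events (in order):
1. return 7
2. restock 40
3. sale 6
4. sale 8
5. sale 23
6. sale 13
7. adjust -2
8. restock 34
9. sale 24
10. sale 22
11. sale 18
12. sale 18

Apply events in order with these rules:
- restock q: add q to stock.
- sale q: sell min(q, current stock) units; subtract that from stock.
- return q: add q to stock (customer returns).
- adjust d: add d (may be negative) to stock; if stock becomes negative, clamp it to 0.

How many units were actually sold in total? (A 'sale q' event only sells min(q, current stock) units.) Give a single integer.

Processing events:
Start: stock = 20
  Event 1 (return 7): 20 + 7 = 27
  Event 2 (restock 40): 27 + 40 = 67
  Event 3 (sale 6): sell min(6,67)=6. stock: 67 - 6 = 61. total_sold = 6
  Event 4 (sale 8): sell min(8,61)=8. stock: 61 - 8 = 53. total_sold = 14
  Event 5 (sale 23): sell min(23,53)=23. stock: 53 - 23 = 30. total_sold = 37
  Event 6 (sale 13): sell min(13,30)=13. stock: 30 - 13 = 17. total_sold = 50
  Event 7 (adjust -2): 17 + -2 = 15
  Event 8 (restock 34): 15 + 34 = 49
  Event 9 (sale 24): sell min(24,49)=24. stock: 49 - 24 = 25. total_sold = 74
  Event 10 (sale 22): sell min(22,25)=22. stock: 25 - 22 = 3. total_sold = 96
  Event 11 (sale 18): sell min(18,3)=3. stock: 3 - 3 = 0. total_sold = 99
  Event 12 (sale 18): sell min(18,0)=0. stock: 0 - 0 = 0. total_sold = 99
Final: stock = 0, total_sold = 99

Answer: 99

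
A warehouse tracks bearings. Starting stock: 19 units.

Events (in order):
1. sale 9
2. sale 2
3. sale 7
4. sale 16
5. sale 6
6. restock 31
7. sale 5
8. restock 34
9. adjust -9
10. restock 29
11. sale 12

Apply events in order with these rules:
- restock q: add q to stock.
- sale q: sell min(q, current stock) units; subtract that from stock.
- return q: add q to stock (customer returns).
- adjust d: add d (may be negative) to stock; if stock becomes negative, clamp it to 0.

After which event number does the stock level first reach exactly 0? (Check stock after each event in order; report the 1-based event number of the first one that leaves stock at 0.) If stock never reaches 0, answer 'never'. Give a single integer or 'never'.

Processing events:
Start: stock = 19
  Event 1 (sale 9): sell min(9,19)=9. stock: 19 - 9 = 10. total_sold = 9
  Event 2 (sale 2): sell min(2,10)=2. stock: 10 - 2 = 8. total_sold = 11
  Event 3 (sale 7): sell min(7,8)=7. stock: 8 - 7 = 1. total_sold = 18
  Event 4 (sale 16): sell min(16,1)=1. stock: 1 - 1 = 0. total_sold = 19
  Event 5 (sale 6): sell min(6,0)=0. stock: 0 - 0 = 0. total_sold = 19
  Event 6 (restock 31): 0 + 31 = 31
  Event 7 (sale 5): sell min(5,31)=5. stock: 31 - 5 = 26. total_sold = 24
  Event 8 (restock 34): 26 + 34 = 60
  Event 9 (adjust -9): 60 + -9 = 51
  Event 10 (restock 29): 51 + 29 = 80
  Event 11 (sale 12): sell min(12,80)=12. stock: 80 - 12 = 68. total_sold = 36
Final: stock = 68, total_sold = 36

First zero at event 4.

Answer: 4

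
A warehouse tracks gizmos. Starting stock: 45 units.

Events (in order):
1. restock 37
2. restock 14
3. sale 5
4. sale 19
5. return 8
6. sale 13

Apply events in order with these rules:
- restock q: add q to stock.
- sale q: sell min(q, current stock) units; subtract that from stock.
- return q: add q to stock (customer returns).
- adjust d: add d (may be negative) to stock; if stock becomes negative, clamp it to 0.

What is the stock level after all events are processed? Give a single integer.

Answer: 67

Derivation:
Processing events:
Start: stock = 45
  Event 1 (restock 37): 45 + 37 = 82
  Event 2 (restock 14): 82 + 14 = 96
  Event 3 (sale 5): sell min(5,96)=5. stock: 96 - 5 = 91. total_sold = 5
  Event 4 (sale 19): sell min(19,91)=19. stock: 91 - 19 = 72. total_sold = 24
  Event 5 (return 8): 72 + 8 = 80
  Event 6 (sale 13): sell min(13,80)=13. stock: 80 - 13 = 67. total_sold = 37
Final: stock = 67, total_sold = 37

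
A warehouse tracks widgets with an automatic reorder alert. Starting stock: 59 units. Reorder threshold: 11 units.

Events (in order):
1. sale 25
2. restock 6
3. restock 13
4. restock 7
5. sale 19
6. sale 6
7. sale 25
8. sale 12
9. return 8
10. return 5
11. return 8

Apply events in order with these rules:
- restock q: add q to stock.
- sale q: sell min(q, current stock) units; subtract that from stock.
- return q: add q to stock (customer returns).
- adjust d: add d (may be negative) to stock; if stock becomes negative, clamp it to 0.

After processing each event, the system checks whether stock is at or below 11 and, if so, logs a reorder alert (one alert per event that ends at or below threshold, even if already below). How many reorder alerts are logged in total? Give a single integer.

Answer: 3

Derivation:
Processing events:
Start: stock = 59
  Event 1 (sale 25): sell min(25,59)=25. stock: 59 - 25 = 34. total_sold = 25
  Event 2 (restock 6): 34 + 6 = 40
  Event 3 (restock 13): 40 + 13 = 53
  Event 4 (restock 7): 53 + 7 = 60
  Event 5 (sale 19): sell min(19,60)=19. stock: 60 - 19 = 41. total_sold = 44
  Event 6 (sale 6): sell min(6,41)=6. stock: 41 - 6 = 35. total_sold = 50
  Event 7 (sale 25): sell min(25,35)=25. stock: 35 - 25 = 10. total_sold = 75
  Event 8 (sale 12): sell min(12,10)=10. stock: 10 - 10 = 0. total_sold = 85
  Event 9 (return 8): 0 + 8 = 8
  Event 10 (return 5): 8 + 5 = 13
  Event 11 (return 8): 13 + 8 = 21
Final: stock = 21, total_sold = 85

Checking against threshold 11:
  After event 1: stock=34 > 11
  After event 2: stock=40 > 11
  After event 3: stock=53 > 11
  After event 4: stock=60 > 11
  After event 5: stock=41 > 11
  After event 6: stock=35 > 11
  After event 7: stock=10 <= 11 -> ALERT
  After event 8: stock=0 <= 11 -> ALERT
  After event 9: stock=8 <= 11 -> ALERT
  After event 10: stock=13 > 11
  After event 11: stock=21 > 11
Alert events: [7, 8, 9]. Count = 3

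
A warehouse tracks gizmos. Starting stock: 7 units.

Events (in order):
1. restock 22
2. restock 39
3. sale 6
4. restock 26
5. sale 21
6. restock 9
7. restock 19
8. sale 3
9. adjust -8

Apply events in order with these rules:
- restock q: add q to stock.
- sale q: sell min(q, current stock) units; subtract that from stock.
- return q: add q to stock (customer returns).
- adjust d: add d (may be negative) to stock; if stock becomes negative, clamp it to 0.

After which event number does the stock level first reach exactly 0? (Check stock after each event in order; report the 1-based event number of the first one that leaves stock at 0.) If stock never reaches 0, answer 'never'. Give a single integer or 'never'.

Processing events:
Start: stock = 7
  Event 1 (restock 22): 7 + 22 = 29
  Event 2 (restock 39): 29 + 39 = 68
  Event 3 (sale 6): sell min(6,68)=6. stock: 68 - 6 = 62. total_sold = 6
  Event 4 (restock 26): 62 + 26 = 88
  Event 5 (sale 21): sell min(21,88)=21. stock: 88 - 21 = 67. total_sold = 27
  Event 6 (restock 9): 67 + 9 = 76
  Event 7 (restock 19): 76 + 19 = 95
  Event 8 (sale 3): sell min(3,95)=3. stock: 95 - 3 = 92. total_sold = 30
  Event 9 (adjust -8): 92 + -8 = 84
Final: stock = 84, total_sold = 30

Stock never reaches 0.

Answer: never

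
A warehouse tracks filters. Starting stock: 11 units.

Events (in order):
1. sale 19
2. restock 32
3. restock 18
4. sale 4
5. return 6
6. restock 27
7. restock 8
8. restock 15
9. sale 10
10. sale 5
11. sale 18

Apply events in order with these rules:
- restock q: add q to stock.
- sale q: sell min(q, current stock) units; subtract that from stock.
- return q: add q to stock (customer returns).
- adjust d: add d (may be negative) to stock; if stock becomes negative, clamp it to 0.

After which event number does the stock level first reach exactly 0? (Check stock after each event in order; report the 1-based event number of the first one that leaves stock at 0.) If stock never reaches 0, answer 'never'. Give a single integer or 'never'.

Processing events:
Start: stock = 11
  Event 1 (sale 19): sell min(19,11)=11. stock: 11 - 11 = 0. total_sold = 11
  Event 2 (restock 32): 0 + 32 = 32
  Event 3 (restock 18): 32 + 18 = 50
  Event 4 (sale 4): sell min(4,50)=4. stock: 50 - 4 = 46. total_sold = 15
  Event 5 (return 6): 46 + 6 = 52
  Event 6 (restock 27): 52 + 27 = 79
  Event 7 (restock 8): 79 + 8 = 87
  Event 8 (restock 15): 87 + 15 = 102
  Event 9 (sale 10): sell min(10,102)=10. stock: 102 - 10 = 92. total_sold = 25
  Event 10 (sale 5): sell min(5,92)=5. stock: 92 - 5 = 87. total_sold = 30
  Event 11 (sale 18): sell min(18,87)=18. stock: 87 - 18 = 69. total_sold = 48
Final: stock = 69, total_sold = 48

First zero at event 1.

Answer: 1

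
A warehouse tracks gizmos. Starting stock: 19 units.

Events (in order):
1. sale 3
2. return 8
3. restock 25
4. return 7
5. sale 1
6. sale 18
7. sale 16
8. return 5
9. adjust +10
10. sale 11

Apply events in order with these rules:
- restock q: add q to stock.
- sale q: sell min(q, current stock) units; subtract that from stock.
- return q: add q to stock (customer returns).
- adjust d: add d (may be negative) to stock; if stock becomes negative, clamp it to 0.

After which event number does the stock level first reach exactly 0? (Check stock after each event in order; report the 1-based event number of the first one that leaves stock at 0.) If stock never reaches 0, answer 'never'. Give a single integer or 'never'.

Answer: never

Derivation:
Processing events:
Start: stock = 19
  Event 1 (sale 3): sell min(3,19)=3. stock: 19 - 3 = 16. total_sold = 3
  Event 2 (return 8): 16 + 8 = 24
  Event 3 (restock 25): 24 + 25 = 49
  Event 4 (return 7): 49 + 7 = 56
  Event 5 (sale 1): sell min(1,56)=1. stock: 56 - 1 = 55. total_sold = 4
  Event 6 (sale 18): sell min(18,55)=18. stock: 55 - 18 = 37. total_sold = 22
  Event 7 (sale 16): sell min(16,37)=16. stock: 37 - 16 = 21. total_sold = 38
  Event 8 (return 5): 21 + 5 = 26
  Event 9 (adjust +10): 26 + 10 = 36
  Event 10 (sale 11): sell min(11,36)=11. stock: 36 - 11 = 25. total_sold = 49
Final: stock = 25, total_sold = 49

Stock never reaches 0.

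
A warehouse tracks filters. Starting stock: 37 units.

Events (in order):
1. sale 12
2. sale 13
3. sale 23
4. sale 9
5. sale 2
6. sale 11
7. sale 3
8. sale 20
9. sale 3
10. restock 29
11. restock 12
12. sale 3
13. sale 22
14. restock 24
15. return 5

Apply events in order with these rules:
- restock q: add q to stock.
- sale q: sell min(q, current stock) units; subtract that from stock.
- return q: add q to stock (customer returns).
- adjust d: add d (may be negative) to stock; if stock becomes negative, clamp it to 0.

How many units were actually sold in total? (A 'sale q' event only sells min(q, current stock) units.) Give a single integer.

Answer: 62

Derivation:
Processing events:
Start: stock = 37
  Event 1 (sale 12): sell min(12,37)=12. stock: 37 - 12 = 25. total_sold = 12
  Event 2 (sale 13): sell min(13,25)=13. stock: 25 - 13 = 12. total_sold = 25
  Event 3 (sale 23): sell min(23,12)=12. stock: 12 - 12 = 0. total_sold = 37
  Event 4 (sale 9): sell min(9,0)=0. stock: 0 - 0 = 0. total_sold = 37
  Event 5 (sale 2): sell min(2,0)=0. stock: 0 - 0 = 0. total_sold = 37
  Event 6 (sale 11): sell min(11,0)=0. stock: 0 - 0 = 0. total_sold = 37
  Event 7 (sale 3): sell min(3,0)=0. stock: 0 - 0 = 0. total_sold = 37
  Event 8 (sale 20): sell min(20,0)=0. stock: 0 - 0 = 0. total_sold = 37
  Event 9 (sale 3): sell min(3,0)=0. stock: 0 - 0 = 0. total_sold = 37
  Event 10 (restock 29): 0 + 29 = 29
  Event 11 (restock 12): 29 + 12 = 41
  Event 12 (sale 3): sell min(3,41)=3. stock: 41 - 3 = 38. total_sold = 40
  Event 13 (sale 22): sell min(22,38)=22. stock: 38 - 22 = 16. total_sold = 62
  Event 14 (restock 24): 16 + 24 = 40
  Event 15 (return 5): 40 + 5 = 45
Final: stock = 45, total_sold = 62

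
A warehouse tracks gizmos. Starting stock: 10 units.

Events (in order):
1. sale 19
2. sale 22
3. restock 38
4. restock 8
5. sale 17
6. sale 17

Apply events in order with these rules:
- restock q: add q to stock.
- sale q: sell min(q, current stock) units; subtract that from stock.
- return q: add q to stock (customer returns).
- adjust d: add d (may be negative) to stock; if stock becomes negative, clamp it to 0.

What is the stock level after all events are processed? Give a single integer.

Processing events:
Start: stock = 10
  Event 1 (sale 19): sell min(19,10)=10. stock: 10 - 10 = 0. total_sold = 10
  Event 2 (sale 22): sell min(22,0)=0. stock: 0 - 0 = 0. total_sold = 10
  Event 3 (restock 38): 0 + 38 = 38
  Event 4 (restock 8): 38 + 8 = 46
  Event 5 (sale 17): sell min(17,46)=17. stock: 46 - 17 = 29. total_sold = 27
  Event 6 (sale 17): sell min(17,29)=17. stock: 29 - 17 = 12. total_sold = 44
Final: stock = 12, total_sold = 44

Answer: 12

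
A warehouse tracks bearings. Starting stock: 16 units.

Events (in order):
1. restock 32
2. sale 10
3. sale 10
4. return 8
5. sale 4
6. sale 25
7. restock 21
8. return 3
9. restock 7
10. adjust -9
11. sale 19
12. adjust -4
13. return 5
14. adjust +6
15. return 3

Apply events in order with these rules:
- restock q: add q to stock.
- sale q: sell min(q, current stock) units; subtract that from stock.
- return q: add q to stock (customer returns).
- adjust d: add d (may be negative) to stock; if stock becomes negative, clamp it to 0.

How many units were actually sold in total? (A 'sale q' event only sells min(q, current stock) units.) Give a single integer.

Answer: 68

Derivation:
Processing events:
Start: stock = 16
  Event 1 (restock 32): 16 + 32 = 48
  Event 2 (sale 10): sell min(10,48)=10. stock: 48 - 10 = 38. total_sold = 10
  Event 3 (sale 10): sell min(10,38)=10. stock: 38 - 10 = 28. total_sold = 20
  Event 4 (return 8): 28 + 8 = 36
  Event 5 (sale 4): sell min(4,36)=4. stock: 36 - 4 = 32. total_sold = 24
  Event 6 (sale 25): sell min(25,32)=25. stock: 32 - 25 = 7. total_sold = 49
  Event 7 (restock 21): 7 + 21 = 28
  Event 8 (return 3): 28 + 3 = 31
  Event 9 (restock 7): 31 + 7 = 38
  Event 10 (adjust -9): 38 + -9 = 29
  Event 11 (sale 19): sell min(19,29)=19. stock: 29 - 19 = 10. total_sold = 68
  Event 12 (adjust -4): 10 + -4 = 6
  Event 13 (return 5): 6 + 5 = 11
  Event 14 (adjust +6): 11 + 6 = 17
  Event 15 (return 3): 17 + 3 = 20
Final: stock = 20, total_sold = 68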